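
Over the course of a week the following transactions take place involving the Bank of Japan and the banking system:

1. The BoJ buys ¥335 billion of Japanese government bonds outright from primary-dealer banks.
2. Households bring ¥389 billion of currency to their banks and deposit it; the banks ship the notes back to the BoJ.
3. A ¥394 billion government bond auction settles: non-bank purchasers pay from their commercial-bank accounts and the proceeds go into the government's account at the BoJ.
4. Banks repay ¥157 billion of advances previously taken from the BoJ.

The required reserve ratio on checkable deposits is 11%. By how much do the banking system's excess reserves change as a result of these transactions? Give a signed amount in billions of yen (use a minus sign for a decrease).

OMO purchase (from banks) ¥335 billion: reserves +¥335B, deposits 0.
Currency deposit ¥389 billion: reserves +¥389B, deposits +¥389B.
Government account inflow ¥394 billion: reserves −¥394B, deposits −¥394B.
Discount-window repayment ¥157 billion: reserves −¥157B, deposits 0.
Totals: Δreserves = +¥173B, Δdeposits = −¥5B.
Δrequired reserves = 11% × −¥5B = −¥0.55B.
Δexcess reserves = Δreserves − Δrequired = +¥173B − (−¥0.55B) = +¥173.55 billion.

+¥173.55 billion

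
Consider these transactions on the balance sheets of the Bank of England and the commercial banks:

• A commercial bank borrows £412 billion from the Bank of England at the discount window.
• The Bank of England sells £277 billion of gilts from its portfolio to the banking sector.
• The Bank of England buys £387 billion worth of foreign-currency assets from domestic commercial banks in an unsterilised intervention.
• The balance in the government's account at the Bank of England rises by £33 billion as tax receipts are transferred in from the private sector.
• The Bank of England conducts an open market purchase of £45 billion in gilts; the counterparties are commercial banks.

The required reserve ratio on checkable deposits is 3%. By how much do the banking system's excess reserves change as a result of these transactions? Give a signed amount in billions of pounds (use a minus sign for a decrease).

Discount-window loan £412 billion: reserves +£412B, deposits 0.
OMO sale (to banks) £277 billion: reserves −£277B, deposits 0.
FX purchase £387 billion: reserves +£387B, deposits 0.
Government account inflow £33 billion: reserves −£33B, deposits −£33B.
OMO purchase (from banks) £45 billion: reserves +£45B, deposits 0.
Totals: Δreserves = +£534B, Δdeposits = −£33B.
Δrequired reserves = 3% × −£33B = −£0.99B.
Δexcess reserves = Δreserves − Δrequired = +£534B − (−£0.99B) = +£534.99 billion.

+£534.99 billion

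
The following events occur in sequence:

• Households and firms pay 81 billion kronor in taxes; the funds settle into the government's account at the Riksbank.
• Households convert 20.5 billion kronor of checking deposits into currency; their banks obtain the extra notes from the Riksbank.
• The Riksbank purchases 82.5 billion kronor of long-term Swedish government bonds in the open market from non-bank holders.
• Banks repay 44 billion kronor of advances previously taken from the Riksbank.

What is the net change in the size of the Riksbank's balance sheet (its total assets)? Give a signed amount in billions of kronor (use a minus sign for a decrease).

Riksbank balance sheet:
  Assets:      Securities +82.5B, Loans to banks −44B
  Liabilities: Bank reserves −63B, Currency in circulation +20.5B, Government deposits +81B
Change in total Riksbank assets = +38.5 billion.

+38.5 billion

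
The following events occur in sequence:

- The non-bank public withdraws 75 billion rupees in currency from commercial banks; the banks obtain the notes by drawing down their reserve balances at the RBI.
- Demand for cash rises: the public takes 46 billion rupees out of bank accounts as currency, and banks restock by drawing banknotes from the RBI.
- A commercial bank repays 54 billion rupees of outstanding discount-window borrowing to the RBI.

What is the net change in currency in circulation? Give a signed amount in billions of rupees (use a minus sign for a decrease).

+121 billion

RBI balance sheet:
  Assets:      Loans to banks −54B
  Liabilities: Bank reserves −175B, Currency in circulation +121B
So the change in currency in circulation is +121 billion.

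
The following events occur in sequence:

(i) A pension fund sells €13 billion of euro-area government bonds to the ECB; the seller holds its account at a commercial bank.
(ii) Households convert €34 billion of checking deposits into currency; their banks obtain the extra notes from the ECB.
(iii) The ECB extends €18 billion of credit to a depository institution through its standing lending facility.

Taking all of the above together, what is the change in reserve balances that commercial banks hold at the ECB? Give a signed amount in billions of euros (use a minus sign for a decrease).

-€3 billion

ECB balance sheet:
  Assets:      Securities +€13B, Loans to banks +€18B
  Liabilities: Bank reserves −€3B, Currency in circulation +€34B
Commercial banking system:
  Assets:      Reserves at CB −€3B
  Liabilities: Checkable deposits −€21B, Borrowings from CB +€18B
So the change in reserve balances that commercial banks hold at the ECB is -€3 billion.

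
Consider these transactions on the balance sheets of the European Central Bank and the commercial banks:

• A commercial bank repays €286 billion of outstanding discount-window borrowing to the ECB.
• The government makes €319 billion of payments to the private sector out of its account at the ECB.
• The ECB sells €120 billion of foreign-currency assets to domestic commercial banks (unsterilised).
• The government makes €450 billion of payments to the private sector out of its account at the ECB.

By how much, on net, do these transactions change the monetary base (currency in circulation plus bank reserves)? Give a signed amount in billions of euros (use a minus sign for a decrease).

Discount-window repayment €286 billion: ECB balance sheet contracts → −€286B.
Government spending €319 billion: a non-base liability converts back to reserves → +€319B.
FX sale €120 billion: ECB balance sheet contracts → −€120B.
Government spending €450 billion: a non-base liability converts back to reserves → +€450B.
Net: −286 + 319 − 120 + 450 = +€363 billion.

+€363 billion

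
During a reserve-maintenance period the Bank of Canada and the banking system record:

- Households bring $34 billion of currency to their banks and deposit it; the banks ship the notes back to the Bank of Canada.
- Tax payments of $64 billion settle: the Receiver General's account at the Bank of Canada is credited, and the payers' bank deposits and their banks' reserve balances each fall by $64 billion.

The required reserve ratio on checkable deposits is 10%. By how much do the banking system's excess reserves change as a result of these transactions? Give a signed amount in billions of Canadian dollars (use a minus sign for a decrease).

-$27 billion

Currency deposit $34 billion: reserves +$34B, deposits +$34B.
Government account inflow $64 billion: reserves −$64B, deposits −$64B.
Totals: Δreserves = −$30B, Δdeposits = −$30B.
Δrequired reserves = 10% × −$30B = −$3B.
Δexcess reserves = Δreserves − Δrequired = −$30B − (−$3B) = -$27 billion.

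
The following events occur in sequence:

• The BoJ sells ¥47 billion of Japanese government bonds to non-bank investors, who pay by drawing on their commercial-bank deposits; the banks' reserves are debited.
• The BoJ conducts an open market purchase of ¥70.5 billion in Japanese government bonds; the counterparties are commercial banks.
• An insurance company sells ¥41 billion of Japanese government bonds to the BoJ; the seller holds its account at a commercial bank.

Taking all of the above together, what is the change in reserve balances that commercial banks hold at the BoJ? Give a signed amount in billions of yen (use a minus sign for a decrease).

+¥64.5 billion

Asset sale (to non-banks) ¥47 billion: the non-bank buyers' banks settle from reserves → −¥47B.
OMO purchase (from banks) ¥70.5 billion: the BoJ pays by crediting reserve accounts → +¥70.5B.
Asset purchase (from non-banks) ¥41 billion: the BoJ pays by crediting reserve accounts → +¥41B.
Net: −47 + 70.5 + 41 = +¥64.5 billion.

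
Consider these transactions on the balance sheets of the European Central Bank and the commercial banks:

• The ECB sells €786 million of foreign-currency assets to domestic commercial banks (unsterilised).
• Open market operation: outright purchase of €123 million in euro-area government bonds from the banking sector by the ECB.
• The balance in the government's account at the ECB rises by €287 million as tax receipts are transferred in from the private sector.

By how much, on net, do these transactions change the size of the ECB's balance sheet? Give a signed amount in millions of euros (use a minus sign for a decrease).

-€663 million

FX sale €786 million: an ECB asset is shed → −€786M.
OMO purchase (from banks) €123 million: an ECB asset is acquired → +€123M.
Government account inflow €287 million: only the composition of liabilities changes → 0.
Net: −786 + 123 + 0 = -€663 million.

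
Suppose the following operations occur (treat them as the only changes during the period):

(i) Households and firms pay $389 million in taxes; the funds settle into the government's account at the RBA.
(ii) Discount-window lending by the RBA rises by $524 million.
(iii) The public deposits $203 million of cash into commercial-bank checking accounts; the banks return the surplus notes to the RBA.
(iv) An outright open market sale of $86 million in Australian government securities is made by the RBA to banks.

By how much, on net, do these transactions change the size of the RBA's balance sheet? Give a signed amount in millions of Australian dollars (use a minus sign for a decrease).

RBA balance sheet:
  Assets:      Securities −$86M, Loans to banks +$524M
  Liabilities: Bank reserves +$252M, Currency in circulation −$203M, Government deposits +$389M
Commercial banking system:
  Assets:      Reserves at CB +$252M, Securities +$86M
  Liabilities: Checkable deposits −$186M, Borrowings from CB +$524M
Change in total RBA assets = +$438 million.

+$438 million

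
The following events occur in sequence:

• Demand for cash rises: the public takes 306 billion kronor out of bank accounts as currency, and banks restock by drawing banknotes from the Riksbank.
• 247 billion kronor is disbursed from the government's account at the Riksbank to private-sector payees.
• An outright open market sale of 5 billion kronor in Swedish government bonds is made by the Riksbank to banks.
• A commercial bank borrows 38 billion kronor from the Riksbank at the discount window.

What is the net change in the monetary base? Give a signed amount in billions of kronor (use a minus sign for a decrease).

+280 billion

Currency withdrawal 306 billion kronor: just a shift between currency and reserves — both are base money → 0.
Government spending 247 billion kronor: a non-base liability converts back to reserves → +247B.
OMO sale (to banks) 5 billion kronor: Riksbank balance sheet contracts → −5B.
Discount-window loan 38 billion kronor: Riksbank balance sheet expands → +38B.
Net: 0 + 247 − 5 + 38 = +280 billion.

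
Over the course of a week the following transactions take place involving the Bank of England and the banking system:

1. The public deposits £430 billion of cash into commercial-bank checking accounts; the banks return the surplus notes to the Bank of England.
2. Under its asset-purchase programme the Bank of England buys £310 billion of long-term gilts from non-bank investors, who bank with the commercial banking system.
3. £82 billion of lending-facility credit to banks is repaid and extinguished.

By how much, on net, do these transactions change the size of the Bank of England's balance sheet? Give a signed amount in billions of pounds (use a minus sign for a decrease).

+£228 billion

Bank of England balance sheet:
  Assets:      Securities +£310B, Loans to banks −£82B
  Liabilities: Bank reserves +£658B, Currency in circulation −£430B
Change in total Bank of England assets = +£228 billion.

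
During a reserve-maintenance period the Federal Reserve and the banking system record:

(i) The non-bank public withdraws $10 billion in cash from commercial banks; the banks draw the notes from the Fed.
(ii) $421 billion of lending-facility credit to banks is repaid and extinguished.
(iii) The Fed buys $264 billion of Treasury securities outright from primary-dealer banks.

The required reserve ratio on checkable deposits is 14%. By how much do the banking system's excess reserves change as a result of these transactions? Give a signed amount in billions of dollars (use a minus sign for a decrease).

Currency withdrawal $10 billion: reserves −$10B, deposits −$10B.
Discount-window repayment $421 billion: reserves −$421B, deposits 0.
OMO purchase (from banks) $264 billion: reserves +$264B, deposits 0.
Totals: Δreserves = −$167B, Δdeposits = −$10B.
Δrequired reserves = 14% × −$10B = −$1.4B.
Δexcess reserves = Δreserves − Δrequired = −$167B − (−$1.4B) = -$165.6 billion.

-$165.6 billion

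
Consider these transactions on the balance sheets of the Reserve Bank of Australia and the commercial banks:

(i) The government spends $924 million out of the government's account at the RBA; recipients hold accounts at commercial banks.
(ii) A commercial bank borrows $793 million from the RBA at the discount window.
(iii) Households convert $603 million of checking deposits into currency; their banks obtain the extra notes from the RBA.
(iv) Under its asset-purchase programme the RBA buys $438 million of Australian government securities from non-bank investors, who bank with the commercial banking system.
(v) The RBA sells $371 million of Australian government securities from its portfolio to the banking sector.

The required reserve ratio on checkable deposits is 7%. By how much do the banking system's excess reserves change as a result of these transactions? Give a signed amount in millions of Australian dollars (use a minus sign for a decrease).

Government spending $924 million: reserves +$924M, deposits +$924M.
Discount-window loan $793 million: reserves +$793M, deposits 0.
Currency withdrawal $603 million: reserves −$603M, deposits −$603M.
Asset purchase (from non-banks) $438 million: reserves +$438M, deposits +$438M.
OMO sale (to banks) $371 million: reserves −$371M, deposits 0.
Totals: Δreserves = +$1181M, Δdeposits = +$759M.
Δrequired reserves = 7% × +$759M = +$53.13M.
Δexcess reserves = Δreserves − Δrequired = +$1181M − (+$53.13M) = +$1127.87 million.

+$1127.87 million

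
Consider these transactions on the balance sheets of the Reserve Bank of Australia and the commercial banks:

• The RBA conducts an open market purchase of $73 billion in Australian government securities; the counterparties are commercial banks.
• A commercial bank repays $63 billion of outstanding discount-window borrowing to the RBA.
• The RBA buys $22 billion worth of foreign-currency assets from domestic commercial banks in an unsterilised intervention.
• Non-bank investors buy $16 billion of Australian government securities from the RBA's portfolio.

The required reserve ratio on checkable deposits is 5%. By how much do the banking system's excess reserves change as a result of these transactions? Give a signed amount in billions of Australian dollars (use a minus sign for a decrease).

OMO purchase (from banks) $73 billion: reserves +$73B, deposits 0.
Discount-window repayment $63 billion: reserves −$63B, deposits 0.
FX purchase $22 billion: reserves +$22B, deposits 0.
Asset sale (to non-banks) $16 billion: reserves −$16B, deposits −$16B.
Totals: Δreserves = +$16B, Δdeposits = −$16B.
Δrequired reserves = 5% × −$16B = −$0.8B.
Δexcess reserves = Δreserves − Δrequired = +$16B − (−$0.8B) = +$16.8 billion.

+$16.8 billion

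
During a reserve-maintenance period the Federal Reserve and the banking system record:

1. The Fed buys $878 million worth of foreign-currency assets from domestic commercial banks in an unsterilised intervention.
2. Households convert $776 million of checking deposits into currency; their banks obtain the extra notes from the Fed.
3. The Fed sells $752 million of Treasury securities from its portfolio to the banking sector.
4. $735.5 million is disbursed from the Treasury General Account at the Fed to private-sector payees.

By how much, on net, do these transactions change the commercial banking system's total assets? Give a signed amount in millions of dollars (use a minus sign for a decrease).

Fed balance sheet:
  Assets:      Securities −$752M, Foreign assets +$878M
  Liabilities: Bank reserves +$85.5M, Currency in circulation +$776M, Government deposits −$735.5M
Commercial banking system:
  Assets:      Reserves at CB +$85.5M, Securities +$752M, Foreign assets −$878M
  Liabilities: Checkable deposits −$40.5M
Change in total bank assets = -$40.5 million.

-$40.5 million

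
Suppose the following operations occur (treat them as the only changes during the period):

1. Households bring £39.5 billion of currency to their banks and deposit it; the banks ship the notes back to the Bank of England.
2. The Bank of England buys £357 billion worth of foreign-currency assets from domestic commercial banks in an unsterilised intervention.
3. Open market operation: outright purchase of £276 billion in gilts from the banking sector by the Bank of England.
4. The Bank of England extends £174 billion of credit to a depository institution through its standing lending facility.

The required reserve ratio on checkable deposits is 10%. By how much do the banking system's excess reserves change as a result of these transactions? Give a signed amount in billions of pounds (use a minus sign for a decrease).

+£842.55 billion

Currency deposit £39.5 billion: reserves +£39.5B, deposits +£39.5B.
FX purchase £357 billion: reserves +£357B, deposits 0.
OMO purchase (from banks) £276 billion: reserves +£276B, deposits 0.
Discount-window loan £174 billion: reserves +£174B, deposits 0.
Totals: Δreserves = +£846.5B, Δdeposits = +£39.5B.
Δrequired reserves = 10% × +£39.5B = +£3.95B.
Δexcess reserves = Δreserves − Δrequired = +£846.5B − (+£3.95B) = +£842.55 billion.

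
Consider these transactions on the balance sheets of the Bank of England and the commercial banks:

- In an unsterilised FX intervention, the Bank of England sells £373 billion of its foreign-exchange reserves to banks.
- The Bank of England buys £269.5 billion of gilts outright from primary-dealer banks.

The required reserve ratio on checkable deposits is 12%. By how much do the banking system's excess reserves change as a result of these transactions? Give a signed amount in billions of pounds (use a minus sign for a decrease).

-£103.5 billion

FX sale £373 billion: reserves −£373B, deposits 0.
OMO purchase (from banks) £269.5 billion: reserves +£269.5B, deposits 0.
Totals: Δreserves = −£103.5B, Δdeposits = 0.
Δrequired reserves = 12% × 0 = 0.
Δexcess reserves = Δreserves − Δrequired = −£103.5B − (0) = -£103.5 billion.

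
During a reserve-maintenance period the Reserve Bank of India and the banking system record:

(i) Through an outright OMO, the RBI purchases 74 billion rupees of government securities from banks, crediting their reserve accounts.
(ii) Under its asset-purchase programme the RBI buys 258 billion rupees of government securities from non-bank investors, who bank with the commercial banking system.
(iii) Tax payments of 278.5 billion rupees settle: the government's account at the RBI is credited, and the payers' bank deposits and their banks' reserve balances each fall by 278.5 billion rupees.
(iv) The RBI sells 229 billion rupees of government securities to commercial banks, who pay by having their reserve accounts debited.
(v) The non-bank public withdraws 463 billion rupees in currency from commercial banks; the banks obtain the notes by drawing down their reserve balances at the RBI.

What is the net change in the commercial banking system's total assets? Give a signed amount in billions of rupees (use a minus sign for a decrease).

RBI balance sheet:
  Assets:      Securities +103B
  Liabilities: Bank reserves −638.5B, Currency in circulation +463B, Government deposits +278.5B
Commercial banking system:
  Assets:      Reserves at CB −638.5B, Securities +155B
  Liabilities: Checkable deposits −483.5B
Change in total bank assets = -483.5 billion.

-483.5 billion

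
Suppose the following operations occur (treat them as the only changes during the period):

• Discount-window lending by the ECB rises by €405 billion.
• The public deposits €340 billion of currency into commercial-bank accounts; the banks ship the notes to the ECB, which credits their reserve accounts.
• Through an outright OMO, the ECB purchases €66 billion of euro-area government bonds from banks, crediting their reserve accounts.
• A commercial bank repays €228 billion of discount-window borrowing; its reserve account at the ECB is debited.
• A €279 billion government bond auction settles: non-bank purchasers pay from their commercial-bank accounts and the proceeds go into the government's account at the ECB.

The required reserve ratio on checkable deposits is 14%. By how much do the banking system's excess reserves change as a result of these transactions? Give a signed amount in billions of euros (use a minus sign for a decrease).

Discount-window loan €405 billion: reserves +€405B, deposits 0.
Currency deposit €340 billion: reserves +€340B, deposits +€340B.
OMO purchase (from banks) €66 billion: reserves +€66B, deposits 0.
Discount-window repayment €228 billion: reserves −€228B, deposits 0.
Government account inflow €279 billion: reserves −€279B, deposits −€279B.
Totals: Δreserves = +€304B, Δdeposits = +€61B.
Δrequired reserves = 14% × +€61B = +€8.54B.
Δexcess reserves = Δreserves − Δrequired = +€304B − (+€8.54B) = +€295.46 billion.

+€295.46 billion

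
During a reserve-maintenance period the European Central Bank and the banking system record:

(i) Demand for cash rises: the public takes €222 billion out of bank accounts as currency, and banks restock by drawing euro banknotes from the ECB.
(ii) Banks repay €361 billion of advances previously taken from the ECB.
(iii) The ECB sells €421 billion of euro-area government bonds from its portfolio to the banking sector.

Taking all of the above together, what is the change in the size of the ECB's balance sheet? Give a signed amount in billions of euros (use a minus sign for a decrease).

Currency withdrawal €222 billion: only the composition of liabilities changes → 0.
Discount-window repayment €361 billion: an ECB asset is shed → −€361B.
OMO sale (to banks) €421 billion: an ECB asset is shed → −€421B.
Net: 0 − 361 − 421 = -€782 billion.

-€782 billion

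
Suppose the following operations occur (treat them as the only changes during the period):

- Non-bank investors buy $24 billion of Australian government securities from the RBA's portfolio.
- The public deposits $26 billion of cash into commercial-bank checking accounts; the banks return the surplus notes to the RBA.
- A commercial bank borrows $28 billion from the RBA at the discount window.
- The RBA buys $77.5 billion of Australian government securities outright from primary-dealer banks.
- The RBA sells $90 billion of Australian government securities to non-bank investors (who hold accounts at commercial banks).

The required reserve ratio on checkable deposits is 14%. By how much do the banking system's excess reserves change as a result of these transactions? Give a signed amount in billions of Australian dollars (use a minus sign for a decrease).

Asset sale (to non-banks) $24 billion: reserves −$24B, deposits −$24B.
Currency deposit $26 billion: reserves +$26B, deposits +$26B.
Discount-window loan $28 billion: reserves +$28B, deposits 0.
OMO purchase (from banks) $77.5 billion: reserves +$77.5B, deposits 0.
Asset sale (to non-banks) $90 billion: reserves −$90B, deposits −$90B.
Totals: Δreserves = +$17.5B, Δdeposits = −$88B.
Δrequired reserves = 14% × −$88B = −$12.32B.
Δexcess reserves = Δreserves − Δrequired = +$17.5B − (−$12.32B) = +$29.82 billion.

+$29.82 billion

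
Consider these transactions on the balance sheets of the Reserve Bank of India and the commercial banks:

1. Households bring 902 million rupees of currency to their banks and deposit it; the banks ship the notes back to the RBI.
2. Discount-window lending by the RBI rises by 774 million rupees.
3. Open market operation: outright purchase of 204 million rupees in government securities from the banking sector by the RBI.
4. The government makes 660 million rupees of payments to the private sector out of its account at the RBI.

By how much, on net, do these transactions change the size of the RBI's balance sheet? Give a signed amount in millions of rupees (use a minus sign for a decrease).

+978 million

Currency deposit 902 million rupees: only the composition of liabilities changes → 0.
Discount-window loan 774 million rupees: an RBI asset is acquired → +774M.
OMO purchase (from banks) 204 million rupees: an RBI asset is acquired → +204M.
Government spending 660 million rupees: only the composition of liabilities changes → 0.
Net: 0 + 774 + 204 + 0 = +978 million.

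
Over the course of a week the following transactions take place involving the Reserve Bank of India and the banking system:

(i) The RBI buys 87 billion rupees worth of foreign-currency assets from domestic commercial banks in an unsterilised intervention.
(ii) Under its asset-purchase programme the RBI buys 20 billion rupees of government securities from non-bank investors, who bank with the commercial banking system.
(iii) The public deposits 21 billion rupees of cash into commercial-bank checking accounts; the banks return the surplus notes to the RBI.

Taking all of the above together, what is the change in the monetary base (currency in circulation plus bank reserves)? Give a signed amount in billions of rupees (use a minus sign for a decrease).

FX purchase 87 billion rupees: RBI balance sheet expands → +87B.
Asset purchase (from non-banks) 20 billion rupees: RBI balance sheet expands → +20B.
Currency deposit 21 billion rupees: just a shift between currency and reserves — both are base money → 0.
Net: 87 + 20 + 0 = +107 billion.

+107 billion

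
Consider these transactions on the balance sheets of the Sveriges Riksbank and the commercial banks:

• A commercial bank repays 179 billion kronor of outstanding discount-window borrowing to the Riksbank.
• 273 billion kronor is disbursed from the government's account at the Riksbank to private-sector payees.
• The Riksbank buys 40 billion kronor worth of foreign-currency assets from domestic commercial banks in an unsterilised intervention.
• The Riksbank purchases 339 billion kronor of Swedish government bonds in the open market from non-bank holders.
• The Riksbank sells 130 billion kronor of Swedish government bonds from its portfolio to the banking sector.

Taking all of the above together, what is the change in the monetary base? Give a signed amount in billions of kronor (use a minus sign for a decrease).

Riksbank balance sheet:
  Assets:      Securities +209B, Loans to banks −179B, Foreign assets +40B
  Liabilities: Bank reserves +343B, Government deposits −273B
Monetary base = currency + reserves: 0 + (+343B) = +343 billion.

+343 billion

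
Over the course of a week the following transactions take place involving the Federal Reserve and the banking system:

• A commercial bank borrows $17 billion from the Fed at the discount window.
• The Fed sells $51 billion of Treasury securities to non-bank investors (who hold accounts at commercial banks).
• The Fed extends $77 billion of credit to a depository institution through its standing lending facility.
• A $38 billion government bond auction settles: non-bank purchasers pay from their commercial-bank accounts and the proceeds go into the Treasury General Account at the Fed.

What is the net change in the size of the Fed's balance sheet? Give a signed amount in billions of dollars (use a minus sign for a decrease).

+$43 billion

Discount-window loan $17 billion: a Fed asset is acquired → +$17B.
Asset sale (to non-banks) $51 billion: a Fed asset is shed → −$51B.
Discount-window loan $77 billion: a Fed asset is acquired → +$77B.
Government account inflow $38 billion: only the composition of liabilities changes → 0.
Net: 17 − 51 + 77 + 0 = +$43 billion.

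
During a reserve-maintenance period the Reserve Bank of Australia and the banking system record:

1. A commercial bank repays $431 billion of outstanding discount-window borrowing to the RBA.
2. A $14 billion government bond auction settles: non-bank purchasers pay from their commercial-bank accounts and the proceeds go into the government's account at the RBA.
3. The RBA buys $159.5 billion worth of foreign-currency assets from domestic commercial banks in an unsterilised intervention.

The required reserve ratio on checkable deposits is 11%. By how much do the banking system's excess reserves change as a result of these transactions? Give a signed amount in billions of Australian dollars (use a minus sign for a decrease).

Discount-window repayment $431 billion: reserves −$431B, deposits 0.
Government account inflow $14 billion: reserves −$14B, deposits −$14B.
FX purchase $159.5 billion: reserves +$159.5B, deposits 0.
Totals: Δreserves = −$285.5B, Δdeposits = −$14B.
Δrequired reserves = 11% × −$14B = −$1.54B.
Δexcess reserves = Δreserves − Δrequired = −$285.5B − (−$1.54B) = -$283.96 billion.

-$283.96 billion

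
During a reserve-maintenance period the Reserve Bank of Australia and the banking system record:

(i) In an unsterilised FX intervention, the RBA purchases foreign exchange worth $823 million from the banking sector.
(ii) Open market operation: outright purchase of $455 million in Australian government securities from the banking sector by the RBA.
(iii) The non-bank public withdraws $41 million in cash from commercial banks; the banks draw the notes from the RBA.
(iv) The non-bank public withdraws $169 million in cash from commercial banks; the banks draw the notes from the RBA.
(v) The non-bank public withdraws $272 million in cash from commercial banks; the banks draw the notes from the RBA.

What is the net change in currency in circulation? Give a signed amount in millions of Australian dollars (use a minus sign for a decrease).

+$482 million

FX purchase $823 million: no currency enters or leaves circulation → 0.
OMO purchase (from banks) $455 million: no currency enters or leaves circulation → 0.
Currency withdrawal $41 million: notes leave the central bank → +$41M.
Currency withdrawal $169 million: notes leave the central bank → +$169M.
Currency withdrawal $272 million: notes leave the central bank → +$272M.
Net: 0 + 0 + 41 + 169 + 272 = +$482 million.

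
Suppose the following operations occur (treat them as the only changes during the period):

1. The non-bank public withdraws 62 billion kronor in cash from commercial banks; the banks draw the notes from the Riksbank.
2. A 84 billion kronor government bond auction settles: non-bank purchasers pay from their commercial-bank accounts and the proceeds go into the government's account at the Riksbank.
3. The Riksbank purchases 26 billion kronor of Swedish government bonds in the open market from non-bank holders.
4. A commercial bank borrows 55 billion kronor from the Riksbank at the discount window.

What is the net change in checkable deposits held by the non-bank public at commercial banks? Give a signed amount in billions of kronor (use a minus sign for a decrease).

Riksbank balance sheet:
  Assets:      Securities +26B, Loans to banks +55B
  Liabilities: Bank reserves −65B, Currency in circulation +62B, Government deposits +84B
Commercial banking system:
  Assets:      Reserves at CB −65B
  Liabilities: Checkable deposits −120B, Borrowings from CB +55B
So the change in checkable deposits held by the non-bank public at commercial banks is -120 billion.

-120 billion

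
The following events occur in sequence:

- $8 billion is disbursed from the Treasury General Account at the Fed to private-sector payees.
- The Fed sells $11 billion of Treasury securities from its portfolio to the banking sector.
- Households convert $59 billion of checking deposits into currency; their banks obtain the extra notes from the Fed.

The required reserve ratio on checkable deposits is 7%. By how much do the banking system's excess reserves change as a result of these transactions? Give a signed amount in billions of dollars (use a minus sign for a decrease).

Government spending $8 billion: reserves +$8B, deposits +$8B.
OMO sale (to banks) $11 billion: reserves −$11B, deposits 0.
Currency withdrawal $59 billion: reserves −$59B, deposits −$59B.
Totals: Δreserves = −$62B, Δdeposits = −$51B.
Δrequired reserves = 7% × −$51B = −$3.57B.
Δexcess reserves = Δreserves − Δrequired = −$62B − (−$3.57B) = -$58.43 billion.

-$58.43 billion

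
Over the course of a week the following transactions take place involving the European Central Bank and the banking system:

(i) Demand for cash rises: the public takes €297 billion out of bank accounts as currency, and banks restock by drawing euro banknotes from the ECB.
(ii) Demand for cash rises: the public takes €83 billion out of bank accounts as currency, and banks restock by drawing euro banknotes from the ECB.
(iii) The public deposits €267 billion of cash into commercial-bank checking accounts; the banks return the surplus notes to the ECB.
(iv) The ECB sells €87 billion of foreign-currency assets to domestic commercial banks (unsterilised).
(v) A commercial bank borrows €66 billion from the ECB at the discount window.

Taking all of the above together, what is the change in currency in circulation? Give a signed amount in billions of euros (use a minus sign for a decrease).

+€113 billion

Currency withdrawal €297 billion: notes leave the central bank → +€297B.
Currency withdrawal €83 billion: notes leave the central bank → +€83B.
Currency deposit €267 billion: notes return to the central bank → −€267B.
FX sale €87 billion: no currency enters or leaves circulation → 0.
Discount-window loan €66 billion: no currency enters or leaves circulation → 0.
Net: 297 + 83 − 267 + 0 + 0 = +€113 billion.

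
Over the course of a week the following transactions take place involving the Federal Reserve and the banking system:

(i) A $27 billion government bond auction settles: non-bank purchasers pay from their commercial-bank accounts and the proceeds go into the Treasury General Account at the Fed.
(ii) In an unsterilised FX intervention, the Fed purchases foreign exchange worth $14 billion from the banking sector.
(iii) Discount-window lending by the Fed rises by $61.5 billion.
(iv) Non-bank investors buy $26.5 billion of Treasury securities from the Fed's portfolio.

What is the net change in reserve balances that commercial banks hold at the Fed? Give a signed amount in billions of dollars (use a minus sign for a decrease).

+$22 billion

Fed balance sheet:
  Assets:      Securities −$26.5B, Loans to banks +$61.5B, Foreign assets +$14B
  Liabilities: Bank reserves +$22B, Government deposits +$27B
So the change in reserve balances that commercial banks hold at the Fed is +$22 billion.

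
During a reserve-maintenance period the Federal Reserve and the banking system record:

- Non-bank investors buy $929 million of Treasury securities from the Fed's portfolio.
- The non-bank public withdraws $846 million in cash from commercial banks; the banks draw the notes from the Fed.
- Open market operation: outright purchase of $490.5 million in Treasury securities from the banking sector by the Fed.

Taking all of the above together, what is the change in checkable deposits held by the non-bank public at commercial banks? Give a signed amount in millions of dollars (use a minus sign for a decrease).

Asset sale (to non-banks) $929 million: non-bank counterparties' bank balances fall → −$929M.
Currency withdrawal $846 million: non-bank counterparties' bank balances fall → −$846M.
OMO purchase (from banks) $490.5 million: the counterparty is a bank, so public deposits are unchanged → 0.
Net: −929 − 846 + 0 = -$1775 million.

-$1775 million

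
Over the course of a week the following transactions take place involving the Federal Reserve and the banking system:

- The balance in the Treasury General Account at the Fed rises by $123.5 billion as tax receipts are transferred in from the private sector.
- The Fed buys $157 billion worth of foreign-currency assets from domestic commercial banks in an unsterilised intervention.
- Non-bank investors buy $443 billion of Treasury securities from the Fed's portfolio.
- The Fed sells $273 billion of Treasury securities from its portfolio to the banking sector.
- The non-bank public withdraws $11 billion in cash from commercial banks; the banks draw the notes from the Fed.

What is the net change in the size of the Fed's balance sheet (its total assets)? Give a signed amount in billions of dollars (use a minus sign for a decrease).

Fed balance sheet:
  Assets:      Securities −$716B, Foreign assets +$157B
  Liabilities: Bank reserves −$693.5B, Currency in circulation +$11B, Government deposits +$123.5B
Change in total Fed assets = -$559 billion.

-$559 billion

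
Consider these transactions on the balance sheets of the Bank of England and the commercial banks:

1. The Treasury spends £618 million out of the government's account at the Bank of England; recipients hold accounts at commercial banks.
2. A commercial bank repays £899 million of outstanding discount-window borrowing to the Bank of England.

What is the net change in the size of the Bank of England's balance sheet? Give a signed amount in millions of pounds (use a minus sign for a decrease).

Government spending £618 million: only the composition of liabilities changes → 0.
Discount-window repayment £899 million: a Bank of England asset is shed → −£899M.
Net: 0 − 899 = -£899 million.

-£899 million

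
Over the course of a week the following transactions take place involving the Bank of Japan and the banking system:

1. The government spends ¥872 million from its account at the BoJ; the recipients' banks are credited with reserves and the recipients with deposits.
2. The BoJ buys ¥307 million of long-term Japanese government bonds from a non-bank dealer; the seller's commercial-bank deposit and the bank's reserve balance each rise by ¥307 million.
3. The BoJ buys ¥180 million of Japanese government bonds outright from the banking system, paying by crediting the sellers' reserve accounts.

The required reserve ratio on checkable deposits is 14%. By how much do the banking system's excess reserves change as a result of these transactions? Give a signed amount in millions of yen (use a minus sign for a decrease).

Government spending ¥872 million: reserves +¥872M, deposits +¥872M.
Asset purchase (from non-banks) ¥307 million: reserves +¥307M, deposits +¥307M.
OMO purchase (from banks) ¥180 million: reserves +¥180M, deposits 0.
Totals: Δreserves = +¥1359M, Δdeposits = +¥1179M.
Δrequired reserves = 14% × +¥1179M = +¥165.06M.
Δexcess reserves = Δreserves − Δrequired = +¥1359M − (+¥165.06M) = +¥1193.94 million.

+¥1193.94 million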